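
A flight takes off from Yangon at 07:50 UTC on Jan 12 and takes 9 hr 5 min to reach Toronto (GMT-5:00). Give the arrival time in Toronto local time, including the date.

11:55 on January 12

Departure is given in UTC: 07:50 on Jan 12.
Add 9 hours 5 minutes → 16:55 UTC.
Toronto is UTC−5:00: 16:55 − 5:00 = 11:55 on Jan 12.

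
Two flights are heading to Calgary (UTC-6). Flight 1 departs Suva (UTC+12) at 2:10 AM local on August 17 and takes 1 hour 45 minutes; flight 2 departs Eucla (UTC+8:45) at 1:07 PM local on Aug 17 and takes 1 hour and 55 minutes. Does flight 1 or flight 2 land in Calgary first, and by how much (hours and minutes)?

Flight 1 in UTC: 2:10 AM − 12:00 = 2:10 PM on Aug 16.
+1 hour 45 minutes → arrive 3:55 PM UTC on Aug 16.
Flight 2 in UTC: 1:07 PM − 8:45 = 4:22 AM on Aug 17.
+1 hour and 55 minutes → arrive 6:17 AM UTC on Aug 17.
Flight 1 lands earlier by 14 hours 22 minutes.

the first, by 14 hours 22 minutes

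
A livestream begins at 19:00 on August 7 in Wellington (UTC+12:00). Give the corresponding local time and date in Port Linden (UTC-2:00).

05:00 on August 7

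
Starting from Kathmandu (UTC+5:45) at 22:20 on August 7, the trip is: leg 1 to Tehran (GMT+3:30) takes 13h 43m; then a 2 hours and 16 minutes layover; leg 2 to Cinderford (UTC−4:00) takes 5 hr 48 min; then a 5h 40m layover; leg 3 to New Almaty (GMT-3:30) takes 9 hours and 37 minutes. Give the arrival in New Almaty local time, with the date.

02:09 on Aug 9

Convert departure to UTC: 22:20 − 5:45 = 16:35 UTC on Aug 7.
Add 13 hours 43 minutes leg 1 → 06:18 UTC (Aug 8).
Add 2 hours and 16 minutes layover in Tehran → 08:34 UTC.
Add 5 hours 48 minutes leg 2 → 14:22 UTC.
Add 5 hours and 40 minutes layover in Cinderford → 20:02 UTC.
Add 9 hours 37 minutes leg 3 → 05:39 UTC (Aug 9).
New Almaty is UTC−3:30, so local arrival = 05:39 − 3:30 = 02:09 on Aug 9.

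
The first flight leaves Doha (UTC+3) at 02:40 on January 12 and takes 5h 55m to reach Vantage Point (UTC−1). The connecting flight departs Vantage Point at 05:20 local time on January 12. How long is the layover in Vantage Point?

45 minutes

Convert departure to UTC: 02:40 − 3:00 = 23:40 UTC on Jan 11.
Add 5 hours 55 minutes flight time → 05:35 UTC (Jan 12).
Vantage Point is UTC−1:00, so local arrival = 05:35 − 1:00 = 04:35 on Jan 12.
Layover = 05:20 − 04:35 = 45 minutes.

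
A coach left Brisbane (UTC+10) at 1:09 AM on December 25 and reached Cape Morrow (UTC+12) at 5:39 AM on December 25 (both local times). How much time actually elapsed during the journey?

2 hours 30 minutes

Cape Morrow is 2:00 ahead of Brisbane.
Clock-face elapsed time (ignoring zones) is 4 hours 30 minutes.
Actual elapsed = 4 hours 30 minutes − 2:00 = 2 hours 30 minutes.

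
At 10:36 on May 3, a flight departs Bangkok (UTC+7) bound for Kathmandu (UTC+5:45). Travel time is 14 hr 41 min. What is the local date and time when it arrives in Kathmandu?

Convert departure to UTC: 10:36 − 7:00 = 03:36 UTC on May 3.
Add 14 hours and 41 minutes travel time → 18:17 UTC.
Kathmandu is UTC+5:45, so local arrival = 18:17 + 5:45 = 00:02 on May 4.

00:02 on May 4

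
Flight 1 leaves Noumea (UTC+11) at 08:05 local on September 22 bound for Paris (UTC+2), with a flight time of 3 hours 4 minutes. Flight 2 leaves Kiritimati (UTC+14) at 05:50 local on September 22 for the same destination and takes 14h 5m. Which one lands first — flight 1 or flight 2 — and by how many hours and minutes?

Flight 1 in UTC: 08:05 − 11:00 = 21:05 on Sep 21.
+3 hours 4 minutes → arrive 00:09 UTC on Sep 22.
Flight 2 in UTC: 05:50 − 14:00 = 15:50 on Sep 21.
+14 hours and 5 minutes → arrive 05:55 UTC on Sep 22.
Flight 1 lands earlier by 5 hours 46 minutes.

the first, by 5 hours 46 minutes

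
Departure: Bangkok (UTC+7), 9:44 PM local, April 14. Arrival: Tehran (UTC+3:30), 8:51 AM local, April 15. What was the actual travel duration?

14 hours 37 minutes

Departure in UTC: 9:44 PM − 7:00 = 2:44 PM on Apr 14.
Arrival in UTC: 8:51 AM − 3:30 = 5:21 AM on Apr 15.
Elapsed = 5:21 AM − 2:44 PM (+1 day) = 14 hours 37 minutes.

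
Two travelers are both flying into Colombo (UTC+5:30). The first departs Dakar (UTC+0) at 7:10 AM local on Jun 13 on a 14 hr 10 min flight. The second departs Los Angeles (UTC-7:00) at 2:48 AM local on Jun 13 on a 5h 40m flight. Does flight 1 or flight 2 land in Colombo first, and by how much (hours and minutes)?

the second, by 5 hours 52 minutes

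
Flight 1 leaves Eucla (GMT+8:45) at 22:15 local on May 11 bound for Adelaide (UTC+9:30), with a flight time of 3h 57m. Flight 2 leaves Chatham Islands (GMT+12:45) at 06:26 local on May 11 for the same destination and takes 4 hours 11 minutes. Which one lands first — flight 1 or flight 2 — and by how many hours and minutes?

Flight 1 in UTC: 22:15 − 8:45 = 13:30 on May 11.
+3 hours and 57 minutes → arrive 17:27 UTC on May 11.
Flight 2 in UTC: 06:26 − 12:45 = 17:41 on May 10.
+4 hours 11 minutes → arrive 21:52 UTC on May 10.
Flight 2 lands earlier by 19 hours 35 minutes.

the second, by 19 hours 35 minutes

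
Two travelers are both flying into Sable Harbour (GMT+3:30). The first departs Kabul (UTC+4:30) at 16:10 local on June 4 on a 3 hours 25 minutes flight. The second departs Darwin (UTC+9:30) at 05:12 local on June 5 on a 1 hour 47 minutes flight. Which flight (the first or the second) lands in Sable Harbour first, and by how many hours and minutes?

Flight 1 in UTC: 16:10 − 4:30 = 11:40 on Jun 4.
+3 hours 25 minutes → arrive 15:05 UTC on Jun 4.
Flight 2 in UTC: 05:12 − 9:30 = 19:42 on Jun 4.
+1 hour 47 minutes → arrive 21:29 UTC on Jun 4.
Flight 1 lands earlier by 6 hours 24 minutes.

the first, by 6 hours 24 minutes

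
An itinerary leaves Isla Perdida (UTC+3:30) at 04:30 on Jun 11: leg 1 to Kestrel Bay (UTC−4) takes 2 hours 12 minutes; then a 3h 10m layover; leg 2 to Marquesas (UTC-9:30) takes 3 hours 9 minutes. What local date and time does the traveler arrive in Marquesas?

Convert departure to UTC: 04:30 − 3:30 = 01:00 UTC on Jun 11.
Add 2 hours 12 minutes leg 1 → 03:12 UTC.
Add 3 hours and 10 minutes layover in Kestrel Bay → 06:22 UTC.
Add 3 hours and 9 minutes leg 2 → 09:31 UTC.
Marquesas is UTC−9:30, so local arrival = 09:31 − 9:30 = 00:01 on Jun 11.

00:01 on June 11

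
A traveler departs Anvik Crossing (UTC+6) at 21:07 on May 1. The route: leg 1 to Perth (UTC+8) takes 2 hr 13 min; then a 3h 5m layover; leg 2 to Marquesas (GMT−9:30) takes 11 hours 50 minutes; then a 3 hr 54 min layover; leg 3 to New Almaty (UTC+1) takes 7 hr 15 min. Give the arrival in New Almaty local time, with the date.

Convert departure to UTC: 21:07 − 6:00 = 15:07 UTC on May 1.
Add 2 hours and 13 minutes leg 1 → 17:20 UTC.
Add 3 hours and 5 minutes layover in Perth → 20:25 UTC.
Add 11 hours and 50 minutes leg 2 → 08:15 UTC (May 2).
Add 3 hours 54 minutes layover in Marquesas → 12:09 UTC.
Add 7 hours and 15 minutes leg 3 → 19:24 UTC.
New Almaty is UTC+1:00, so local arrival = 19:24 + 1:00 = 20:24 on May 2.

20:24 on May 2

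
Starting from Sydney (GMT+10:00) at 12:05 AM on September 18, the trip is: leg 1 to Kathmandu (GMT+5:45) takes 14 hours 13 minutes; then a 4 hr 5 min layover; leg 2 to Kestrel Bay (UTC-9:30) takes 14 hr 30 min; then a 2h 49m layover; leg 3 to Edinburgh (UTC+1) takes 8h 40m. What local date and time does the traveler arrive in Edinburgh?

11:22 AM on Sep 19

Convert departure to UTC: 12:05 AM − 10:00 = 2:05 PM UTC on Sep 17.
Add 14 hours 13 minutes leg 1 → 4:18 AM UTC (Sep 18).
Add 4 hours and 5 minutes layover in Kathmandu → 8:23 AM UTC.
Add 14 hours 30 minutes leg 2 → 10:53 PM UTC.
Add 2 hours 49 minutes layover in Kestrel Bay → 1:42 AM UTC (Sep 19).
Add 8 hours and 40 minutes leg 3 → 10:22 AM UTC.
Edinburgh is UTC+1:00, so local arrival = 10:22 AM + 1:00 = 11:22 AM on Sep 19.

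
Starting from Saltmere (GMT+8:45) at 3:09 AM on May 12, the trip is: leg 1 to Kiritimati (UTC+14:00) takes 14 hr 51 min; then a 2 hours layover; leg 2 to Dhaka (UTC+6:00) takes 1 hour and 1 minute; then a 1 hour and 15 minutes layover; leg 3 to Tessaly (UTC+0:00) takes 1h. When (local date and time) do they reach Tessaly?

2:31 PM on May 12

Convert departure to UTC: 3:09 AM − 8:45 = 6:24 PM UTC on May 11.
Add 14 hours 51 minutes leg 1 → 9:15 AM UTC (May 12).
Add 2 hours layover in Kiritimati → 11:15 AM UTC.
Add 1 hour 1 minute leg 2 → 12:16 PM UTC.
Add 1 hour and 15 minutes layover in Dhaka → 1:31 PM UTC.
Add 1 hour leg 3 → 2:31 PM UTC.
Tessaly is UTC+0, so local arrival is the same: 2:31 PM on May 12.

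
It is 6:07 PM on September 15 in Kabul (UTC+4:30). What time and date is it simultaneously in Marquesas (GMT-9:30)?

4:07 AM on September 15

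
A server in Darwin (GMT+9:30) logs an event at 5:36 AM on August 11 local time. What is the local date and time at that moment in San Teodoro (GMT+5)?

San Teodoro is 4:30 behind Darwin.
Shift by the zone difference: 5:36 AM − 4:30 = 1:06 AM on Aug 11 in San Teodoro.

1:06 AM on Aug 11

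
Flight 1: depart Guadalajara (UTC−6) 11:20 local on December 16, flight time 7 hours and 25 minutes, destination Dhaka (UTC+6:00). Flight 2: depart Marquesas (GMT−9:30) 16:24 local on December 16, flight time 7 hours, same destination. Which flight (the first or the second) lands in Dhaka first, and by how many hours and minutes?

the first, by 8 hours 9 minutes

Flight 1 in UTC: 11:20 + 6:00 = 17:20 on Dec 16.
+7 hours 25 minutes → arrive 00:45 UTC on Dec 17.
Flight 2 in UTC: 16:24 + 9:30 = 01:54 on Dec 17.
+7 hours → arrive 08:54 UTC on Dec 17.
Flight 1 lands earlier by 8 hours 9 minutes.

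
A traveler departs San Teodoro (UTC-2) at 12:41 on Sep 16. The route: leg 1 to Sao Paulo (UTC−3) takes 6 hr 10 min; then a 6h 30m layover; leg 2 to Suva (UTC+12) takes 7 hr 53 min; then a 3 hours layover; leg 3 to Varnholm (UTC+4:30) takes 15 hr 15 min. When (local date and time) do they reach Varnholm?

Convert departure to UTC: 12:41 + 2:00 = 14:41 UTC on Sep 16.
Add 6 hours 10 minutes leg 1 → 20:51 UTC.
Add 6 hours and 30 minutes layover in Sao Paulo → 03:21 UTC (Sep 17).
Add 7 hours 53 minutes leg 2 → 11:14 UTC.
Add 3 hours layover in Suva → 14:14 UTC.
Add 15 hours and 15 minutes leg 3 → 05:29 UTC (Sep 18).
Varnholm is UTC+4:30, so local arrival = 05:29 + 4:30 = 09:59 on Sep 18.

09:59 on September 18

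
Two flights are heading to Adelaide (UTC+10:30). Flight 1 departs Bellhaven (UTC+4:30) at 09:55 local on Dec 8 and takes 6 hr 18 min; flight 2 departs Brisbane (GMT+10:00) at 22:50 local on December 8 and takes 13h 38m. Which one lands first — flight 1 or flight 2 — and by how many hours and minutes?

the first, by 14 hours 45 minutes

Flight 1 in UTC: 09:55 − 4:30 = 05:25 on Dec 8.
+6 hours and 18 minutes → arrive 11:43 UTC on Dec 8.
Flight 2 in UTC: 22:50 − 10:00 = 12:50 on Dec 8.
+13 hours and 38 minutes → arrive 02:28 UTC on Dec 9.
Flight 1 lands earlier by 14 hours 45 minutes.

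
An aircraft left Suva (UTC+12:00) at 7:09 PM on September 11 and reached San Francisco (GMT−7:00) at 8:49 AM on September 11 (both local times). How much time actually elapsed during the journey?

8 hours 40 minutes

San Francisco is 19:00 behind Suva.
Clock-face elapsed time (ignoring zones) is −10 hours 20 minutes.
Actual elapsed = −10 hours 20 minutes + 19:00 = 8 hours 40 minutes.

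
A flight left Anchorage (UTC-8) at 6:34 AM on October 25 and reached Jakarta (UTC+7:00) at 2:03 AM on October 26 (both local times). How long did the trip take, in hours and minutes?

Jakarta is 15:00 ahead of Anchorage.
Clock-face elapsed time (ignoring zones) is 19 hours 29 minutes.
Actual elapsed = 19 hours 29 minutes − 15:00 = 4 hours 29 minutes.

4 hours 29 minutes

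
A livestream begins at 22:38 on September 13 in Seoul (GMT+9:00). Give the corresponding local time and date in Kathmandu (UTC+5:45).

19:23 on September 13

Kathmandu is 3:15 behind Seoul.
Shift by the zone difference: 22:38 − 3:15 = 19:23 on Sep 13 in Kathmandu.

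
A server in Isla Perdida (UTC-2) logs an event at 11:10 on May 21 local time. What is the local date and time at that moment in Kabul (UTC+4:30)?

Kabul is 6:30 ahead of Isla Perdida.
Shift by the zone difference: 11:10 + 6:30 = 17:40 on May 21 in Kabul.

17:40 on May 21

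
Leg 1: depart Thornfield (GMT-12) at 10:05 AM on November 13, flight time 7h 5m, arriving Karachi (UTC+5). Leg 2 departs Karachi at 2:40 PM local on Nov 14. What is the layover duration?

4 hours 30 minutes

Convert departure to UTC: 10:05 AM + 12:00 = 10:05 PM UTC on Nov 13.
Add 7 hours 5 minutes flight time → 5:10 AM UTC (Nov 14).
Karachi is UTC+5:00, so local arrival = 5:10 AM + 5:00 = 10:10 AM on Nov 14.
Layover = 2:40 PM − 10:10 AM = 4 hours 30 minutes.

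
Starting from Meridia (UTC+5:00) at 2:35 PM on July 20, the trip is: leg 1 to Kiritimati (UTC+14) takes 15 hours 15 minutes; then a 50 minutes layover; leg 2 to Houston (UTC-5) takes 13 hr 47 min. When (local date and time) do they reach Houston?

Convert departure to UTC: 2:35 PM − 5:00 = 9:35 AM UTC on Jul 20.
Add 15 hours and 15 minutes leg 1 → 12:50 AM UTC (Jul 21).
Add 50 minutes layover in Kiritimati → 1:40 AM UTC.
Add 13 hours and 47 minutes leg 2 → 3:27 PM UTC.
Houston is UTC−5:00, so local arrival = 3:27 PM − 5:00 = 10:27 AM on Jul 21.

10:27 AM on July 21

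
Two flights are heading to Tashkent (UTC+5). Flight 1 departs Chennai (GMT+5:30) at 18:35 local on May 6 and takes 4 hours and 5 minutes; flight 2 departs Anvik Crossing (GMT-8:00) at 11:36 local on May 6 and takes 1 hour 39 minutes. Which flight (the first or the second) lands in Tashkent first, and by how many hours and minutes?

the first, by 4 hours 5 minutes

Flight 1 in UTC: 18:35 − 5:30 = 13:05 on May 6.
+4 hours 5 minutes → arrive 17:10 UTC on May 6.
Flight 2 in UTC: 11:36 + 8:00 = 19:36 on May 6.
+1 hour 39 minutes → arrive 21:15 UTC on May 6.
Flight 1 lands earlier by 4 hours 5 minutes.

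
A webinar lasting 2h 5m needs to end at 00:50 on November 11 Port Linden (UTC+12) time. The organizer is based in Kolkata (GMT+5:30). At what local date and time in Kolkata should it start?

Target end time in UTC: 00:50 − 12:00 = 12:50 on Nov 10.
Subtract 2 hours 5 minutes → start 10:45 UTC on Nov 10.
Kolkata is UTC+5:30: 10:45 + 5:30 = 16:15 on Nov 10.

16:15 on Nov 10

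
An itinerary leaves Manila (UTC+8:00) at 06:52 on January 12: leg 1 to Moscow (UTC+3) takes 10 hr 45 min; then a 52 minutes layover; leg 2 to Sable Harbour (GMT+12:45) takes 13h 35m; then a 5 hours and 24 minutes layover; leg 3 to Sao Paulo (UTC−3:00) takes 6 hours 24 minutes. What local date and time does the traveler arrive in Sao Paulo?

08:52 on January 13

Convert departure to UTC: 06:52 − 8:00 = 22:52 UTC on Jan 11.
Add 10 hours 45 minutes leg 1 → 09:37 UTC (Jan 12).
Add 52 minutes layover in Moscow → 10:29 UTC.
Add 13 hours and 35 minutes leg 2 → 00:04 UTC (Jan 13).
Add 5 hours and 24 minutes layover in Sable Harbour → 05:28 UTC.
Add 6 hours 24 minutes leg 3 → 11:52 UTC.
Sao Paulo is UTC−3:00, so local arrival = 11:52 − 3:00 = 08:52 on Jan 13.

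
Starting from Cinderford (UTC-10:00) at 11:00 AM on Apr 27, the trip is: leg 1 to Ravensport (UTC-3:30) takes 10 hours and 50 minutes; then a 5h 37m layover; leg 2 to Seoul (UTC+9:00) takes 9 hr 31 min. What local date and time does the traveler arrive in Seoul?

7:58 AM on Apr 29

Convert departure to UTC: 11:00 AM + 10:00 = 9:00 PM UTC on Apr 27.
Add 10 hours and 50 minutes leg 1 → 7:50 AM UTC (Apr 28).
Add 5 hours and 37 minutes layover in Ravensport → 1:27 PM UTC.
Add 9 hours 31 minutes leg 2 → 10:58 PM UTC.
Seoul is UTC+9:00, so local arrival = 10:58 PM + 9:00 = 7:58 AM on Apr 29.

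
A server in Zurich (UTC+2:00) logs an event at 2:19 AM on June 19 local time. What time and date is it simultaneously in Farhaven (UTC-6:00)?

6:19 PM on June 18

Farhaven is 8:00 behind Zurich.
Shift by the zone difference: 2:19 AM − 8:00 = 6:19 PM on Jun 18 in Farhaven.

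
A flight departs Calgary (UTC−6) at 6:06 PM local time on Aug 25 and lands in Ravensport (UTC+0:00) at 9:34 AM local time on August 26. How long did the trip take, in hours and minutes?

9 hours 28 minutes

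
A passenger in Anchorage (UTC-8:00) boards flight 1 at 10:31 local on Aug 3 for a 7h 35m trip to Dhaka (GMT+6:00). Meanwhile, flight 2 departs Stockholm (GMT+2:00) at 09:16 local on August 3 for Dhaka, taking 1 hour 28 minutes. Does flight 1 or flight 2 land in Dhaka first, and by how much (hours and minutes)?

the second, by 17 hours 22 minutes

Flight 1 in UTC: 10:31 + 8:00 = 18:31 on Aug 3.
+7 hours 35 minutes → arrive 02:06 UTC on Aug 4.
Flight 2 in UTC: 09:16 − 2:00 = 07:16 on Aug 3.
+1 hour 28 minutes → arrive 08:44 UTC on Aug 3.
Flight 2 lands earlier by 17 hours 22 minutes.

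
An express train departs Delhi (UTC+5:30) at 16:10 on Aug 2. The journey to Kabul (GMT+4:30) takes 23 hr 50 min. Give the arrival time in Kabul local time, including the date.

15:00 on August 3

Convert departure to UTC: 16:10 − 5:30 = 10:40 UTC on Aug 2.
Add 23 hours 50 minutes travel time → 10:30 UTC (Aug 3).
Kabul is UTC+4:30, so local arrival = 10:30 + 4:30 = 15:00 on Aug 3.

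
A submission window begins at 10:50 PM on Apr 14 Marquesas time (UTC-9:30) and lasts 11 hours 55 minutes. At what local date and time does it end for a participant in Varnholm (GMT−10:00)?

10:15 AM on April 15

Convert start to UTC: 10:50 PM + 9:30 = 8:20 AM UTC on Apr 15.
Add 11 hours and 55 minutes duration → 8:15 PM UTC.
Varnholm is UTC−10:00, so local end time = 8:15 PM − 10:00 = 10:15 AM on Apr 15.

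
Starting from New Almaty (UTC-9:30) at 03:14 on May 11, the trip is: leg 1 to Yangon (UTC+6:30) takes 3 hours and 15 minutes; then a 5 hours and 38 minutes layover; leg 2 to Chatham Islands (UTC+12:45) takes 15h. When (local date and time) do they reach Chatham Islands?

Convert departure to UTC: 03:14 + 9:30 = 12:44 UTC on May 11.
Add 3 hours 15 minutes leg 1 → 15:59 UTC.
Add 5 hours 38 minutes layover in Yangon → 21:37 UTC.
Add 15 hours leg 2 → 12:37 UTC (May 12).
Chatham Islands is UTC+12:45, so local arrival = 12:37 + 12:45 = 01:22 on May 13.

01:22 on May 13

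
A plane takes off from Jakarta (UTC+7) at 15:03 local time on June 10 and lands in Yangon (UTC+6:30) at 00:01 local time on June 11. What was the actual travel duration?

Departure in UTC: 15:03 − 7:00 = 08:03 on Jun 10.
Arrival in UTC: 00:01 − 6:30 = 17:31 on Jun 10.
Elapsed = 17:31 − 08:03 = 9 hours 28 minutes.

9 hours 28 minutes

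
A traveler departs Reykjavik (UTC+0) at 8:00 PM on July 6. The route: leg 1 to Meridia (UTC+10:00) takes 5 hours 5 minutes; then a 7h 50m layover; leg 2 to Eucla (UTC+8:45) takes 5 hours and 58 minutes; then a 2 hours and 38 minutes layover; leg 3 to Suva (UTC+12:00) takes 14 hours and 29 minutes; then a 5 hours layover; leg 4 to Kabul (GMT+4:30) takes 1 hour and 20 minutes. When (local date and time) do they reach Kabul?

6:50 PM on July 8

Reykjavik is at UTC+0, so departure is already 8:00 PM UTC on Jul 6.
Add 5 hours and 5 minutes leg 1 → 1:05 AM UTC (Jul 7).
Add 7 hours 50 minutes layover in Meridia → 8:55 AM UTC.
Add 5 hours 58 minutes leg 2 → 2:53 PM UTC.
Add 2 hours and 38 minutes layover in Eucla → 5:31 PM UTC.
Add 14 hours 29 minutes leg 3 → 8:00 AM UTC (Jul 8).
Add 5 hours layover in Suva → 1:00 PM UTC.
Add 1 hour and 20 minutes leg 4 → 2:20 PM UTC.
Kabul is UTC+4:30, so local arrival = 2:20 PM + 4:30 = 6:50 PM on Jul 8.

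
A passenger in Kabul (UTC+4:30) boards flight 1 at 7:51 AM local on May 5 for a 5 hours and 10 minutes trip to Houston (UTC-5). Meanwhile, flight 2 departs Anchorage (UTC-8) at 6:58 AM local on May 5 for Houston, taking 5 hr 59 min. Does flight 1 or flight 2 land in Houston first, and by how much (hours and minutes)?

Flight 1 in UTC: 7:51 AM − 4:30 = 3:21 AM on May 5.
+5 hours and 10 minutes → arrive 8:31 AM UTC on May 5.
Flight 2 in UTC: 6:58 AM + 8:00 = 2:58 PM on May 5.
+5 hours 59 minutes → arrive 8:57 PM UTC on May 5.
Flight 1 lands earlier by 12 hours 26 minutes.

the first, by 12 hours 26 minutes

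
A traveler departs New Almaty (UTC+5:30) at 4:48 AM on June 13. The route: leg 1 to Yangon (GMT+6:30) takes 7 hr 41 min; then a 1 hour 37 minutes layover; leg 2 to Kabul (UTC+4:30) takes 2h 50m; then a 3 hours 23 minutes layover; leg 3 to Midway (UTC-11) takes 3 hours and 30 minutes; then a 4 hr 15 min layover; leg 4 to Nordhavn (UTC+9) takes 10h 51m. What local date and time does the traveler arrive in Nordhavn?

6:25 PM on Jun 14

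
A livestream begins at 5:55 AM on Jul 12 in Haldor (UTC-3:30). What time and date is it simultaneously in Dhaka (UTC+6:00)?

Dhaka is 9:30 ahead of Haldor.
Shift by the zone difference: 5:55 AM + 9:30 = 3:25 PM on Jul 12 in Dhaka.

3:25 PM on July 12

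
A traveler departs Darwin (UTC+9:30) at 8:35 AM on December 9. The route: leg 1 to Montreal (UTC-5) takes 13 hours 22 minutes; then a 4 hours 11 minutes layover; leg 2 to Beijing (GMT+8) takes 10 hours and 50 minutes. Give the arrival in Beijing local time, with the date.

11:28 AM on Dec 10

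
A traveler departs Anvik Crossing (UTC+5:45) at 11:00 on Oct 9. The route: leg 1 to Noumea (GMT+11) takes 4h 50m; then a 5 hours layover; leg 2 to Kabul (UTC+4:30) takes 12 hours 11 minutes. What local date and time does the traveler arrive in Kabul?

07:46 on Oct 10

Convert departure to UTC: 11:00 − 5:45 = 05:15 UTC on Oct 9.
Add 4 hours and 50 minutes leg 1 → 10:05 UTC.
Add 5 hours layover in Noumea → 15:05 UTC.
Add 12 hours and 11 minutes leg 2 → 03:16 UTC (Oct 10).
Kabul is UTC+4:30, so local arrival = 03:16 + 4:30 = 07:46 on Oct 10.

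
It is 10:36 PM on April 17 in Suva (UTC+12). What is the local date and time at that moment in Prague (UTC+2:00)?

12:36 PM on April 17

Prague is 10:00 behind Suva.
Shift by the zone difference: 10:36 PM − 10:00 = 12:36 PM on Apr 17 in Prague.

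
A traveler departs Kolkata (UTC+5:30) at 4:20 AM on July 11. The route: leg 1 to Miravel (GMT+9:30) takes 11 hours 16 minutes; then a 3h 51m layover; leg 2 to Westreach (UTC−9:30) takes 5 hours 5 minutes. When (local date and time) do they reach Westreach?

Convert departure to UTC: 4:20 AM − 5:30 = 10:50 PM UTC on Jul 10.
Add 11 hours and 16 minutes leg 1 → 10:06 AM UTC (Jul 11).
Add 3 hours and 51 minutes layover in Miravel → 1:57 PM UTC.
Add 5 hours and 5 minutes leg 2 → 7:02 PM UTC.
Westreach is UTC−9:30, so local arrival = 7:02 PM − 9:30 = 9:32 AM on Jul 11.

9:32 AM on Jul 11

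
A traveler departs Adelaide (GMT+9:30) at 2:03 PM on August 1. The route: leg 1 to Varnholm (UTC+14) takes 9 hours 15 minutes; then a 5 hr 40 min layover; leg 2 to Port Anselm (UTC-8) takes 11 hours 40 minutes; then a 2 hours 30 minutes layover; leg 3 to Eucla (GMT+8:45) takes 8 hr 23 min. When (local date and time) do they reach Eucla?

2:46 AM on August 3

Convert departure to UTC: 2:03 PM − 9:30 = 4:33 AM UTC on Aug 1.
Add 9 hours and 15 minutes leg 1 → 1:48 PM UTC.
Add 5 hours and 40 minutes layover in Varnholm → 7:28 PM UTC.
Add 11 hours and 40 minutes leg 2 → 7:08 AM UTC (Aug 2).
Add 2 hours and 30 minutes layover in Port Anselm → 9:38 AM UTC.
Add 8 hours and 23 minutes leg 3 → 6:01 PM UTC.
Eucla is UTC+8:45, so local arrival = 6:01 PM + 8:45 = 2:46 AM on Aug 3.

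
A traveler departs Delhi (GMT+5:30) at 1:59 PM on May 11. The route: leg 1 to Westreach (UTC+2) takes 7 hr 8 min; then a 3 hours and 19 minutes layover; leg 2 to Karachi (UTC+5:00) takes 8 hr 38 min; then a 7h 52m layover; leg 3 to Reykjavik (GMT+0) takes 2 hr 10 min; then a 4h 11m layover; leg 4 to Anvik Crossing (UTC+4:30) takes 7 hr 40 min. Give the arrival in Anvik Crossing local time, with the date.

Convert departure to UTC: 1:59 PM − 5:30 = 8:29 AM UTC on May 11.
Add 7 hours 8 minutes leg 1 → 3:37 PM UTC.
Add 3 hours 19 minutes layover in Westreach → 6:56 PM UTC.
Add 8 hours and 38 minutes leg 2 → 3:34 AM UTC (May 12).
Add 7 hours 52 minutes layover in Karachi → 11:26 AM UTC.
Add 2 hours 10 minutes leg 3 → 1:36 PM UTC.
Add 4 hours and 11 minutes layover in Reykjavik → 5:47 PM UTC.
Add 7 hours 40 minutes leg 4 → 1:27 AM UTC (May 13).
Anvik Crossing is UTC+4:30, so local arrival = 1:27 AM + 4:30 = 5:57 AM on May 13.

5:57 AM on May 13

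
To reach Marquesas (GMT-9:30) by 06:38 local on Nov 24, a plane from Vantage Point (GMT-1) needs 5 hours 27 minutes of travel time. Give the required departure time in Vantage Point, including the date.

09:41 on Nov 24

Target arrival in UTC: 06:38 + 9:30 = 16:08 on Nov 24.
Subtract 5 hours 27 minutes → departure 10:41 UTC on Nov 24.
Vantage Point is UTC−1:00: 10:41 − 1:00 = 09:41 on Nov 24.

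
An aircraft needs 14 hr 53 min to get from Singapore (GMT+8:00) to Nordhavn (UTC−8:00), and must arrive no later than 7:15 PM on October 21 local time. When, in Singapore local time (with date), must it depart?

8:22 PM on October 21

Target arrival in UTC: 7:15 PM + 8:00 = 3:15 AM on Oct 22.
Subtract 14 hours and 53 minutes → departure 12:22 PM UTC on Oct 21.
Singapore is UTC+8:00: 12:22 PM + 8:00 = 8:22 PM on Oct 21.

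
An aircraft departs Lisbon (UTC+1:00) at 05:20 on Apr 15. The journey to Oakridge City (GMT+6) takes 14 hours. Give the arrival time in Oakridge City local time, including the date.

00:20 on Apr 16

Oakridge City is 5:00 ahead of Lisbon.
After 14 hours it is 19:20 in Lisbon.
Shift by the zone difference: 19:20 + 5:00 = 00:20 on Apr 16 in Oakridge City.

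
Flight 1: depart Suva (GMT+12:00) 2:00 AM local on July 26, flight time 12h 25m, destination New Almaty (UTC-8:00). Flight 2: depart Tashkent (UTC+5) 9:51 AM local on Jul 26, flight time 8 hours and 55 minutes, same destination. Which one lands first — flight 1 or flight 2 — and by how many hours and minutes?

Flight 1 in UTC: 2:00 AM − 12:00 = 2:00 PM on Jul 25.
+12 hours and 25 minutes → arrive 2:25 AM UTC on Jul 26.
Flight 2 in UTC: 9:51 AM − 5:00 = 4:51 AM on Jul 26.
+8 hours 55 minutes → arrive 1:46 PM UTC on Jul 26.
Flight 1 lands earlier by 11 hours 21 minutes.

the first, by 11 hours 21 minutes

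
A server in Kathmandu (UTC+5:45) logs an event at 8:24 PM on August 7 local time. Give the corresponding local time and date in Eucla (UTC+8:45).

11:24 PM on August 7

Eucla is 3:00 ahead of Kathmandu.
Shift by the zone difference: 8:24 PM + 3:00 = 11:24 PM on Aug 7 in Eucla.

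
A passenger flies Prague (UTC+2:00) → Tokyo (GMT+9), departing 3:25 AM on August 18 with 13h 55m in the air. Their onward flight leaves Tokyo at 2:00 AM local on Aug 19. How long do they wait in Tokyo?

Convert departure to UTC: 3:25 AM − 2:00 = 1:25 AM UTC on Aug 18.
Add 13 hours 55 minutes flight time → 3:20 PM UTC.
Tokyo is UTC+9:00, so local arrival = 3:20 PM + 9:00 = 12:20 AM on Aug 19.
Layover = 2:00 AM − 12:20 AM = 1 hour 40 minutes.

1 hour 40 minutes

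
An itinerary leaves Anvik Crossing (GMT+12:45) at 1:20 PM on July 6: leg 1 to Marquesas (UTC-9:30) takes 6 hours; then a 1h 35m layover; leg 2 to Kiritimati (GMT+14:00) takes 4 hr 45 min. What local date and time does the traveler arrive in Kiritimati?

2:55 AM on Jul 7

Convert departure to UTC: 1:20 PM − 12:45 = 12:35 AM UTC on Jul 6.
Add 6 hours leg 1 → 6:35 AM UTC.
Add 1 hour and 35 minutes layover in Marquesas → 8:10 AM UTC.
Add 4 hours 45 minutes leg 2 → 12:55 PM UTC.
Kiritimati is UTC+14:00, so local arrival = 12:55 PM + 14:00 = 2:55 AM on Jul 7.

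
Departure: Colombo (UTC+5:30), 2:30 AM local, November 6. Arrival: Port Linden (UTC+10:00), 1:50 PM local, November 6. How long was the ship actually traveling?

Port Linden is 4:30 ahead of Colombo.
Clock-face elapsed time (ignoring zones) is 11 hours 20 minutes.
Actual elapsed = 11 hours 20 minutes − 4:30 = 6 hours 50 minutes.

6 hours 50 minutes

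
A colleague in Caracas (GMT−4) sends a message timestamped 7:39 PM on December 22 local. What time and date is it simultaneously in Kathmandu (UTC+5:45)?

Kathmandu is 9:45 ahead of Caracas.
Shift by the zone difference: 7:39 PM + 9:45 = 5:24 AM on Dec 23 in Kathmandu.

5:24 AM on December 23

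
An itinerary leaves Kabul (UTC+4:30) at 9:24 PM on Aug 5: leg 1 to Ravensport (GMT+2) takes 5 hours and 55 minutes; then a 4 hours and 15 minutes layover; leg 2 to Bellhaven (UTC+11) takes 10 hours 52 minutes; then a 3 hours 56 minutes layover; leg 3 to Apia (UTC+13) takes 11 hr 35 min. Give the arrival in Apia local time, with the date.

Convert departure to UTC: 9:24 PM − 4:30 = 4:54 PM UTC on Aug 5.
Add 5 hours 55 minutes leg 1 → 10:49 PM UTC.
Add 4 hours and 15 minutes layover in Ravensport → 3:04 AM UTC (Aug 6).
Add 10 hours 52 minutes leg 2 → 1:56 PM UTC.
Add 3 hours 56 minutes layover in Bellhaven → 5:52 PM UTC.
Add 11 hours and 35 minutes leg 3 → 5:27 AM UTC (Aug 7).
Apia is UTC+13:00, so local arrival = 5:27 AM + 13:00 = 6:27 PM on Aug 7.

6:27 PM on Aug 7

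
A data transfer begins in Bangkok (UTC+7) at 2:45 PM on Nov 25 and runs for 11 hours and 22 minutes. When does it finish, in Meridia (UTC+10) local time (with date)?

5:07 AM on Nov 26

Convert start to UTC: 2:45 PM − 7:00 = 7:45 AM UTC on Nov 25.
Add 11 hours and 22 minutes duration → 7:07 PM UTC.
Meridia is UTC+10:00, so local end time = 7:07 PM + 10:00 = 5:07 AM on Nov 26.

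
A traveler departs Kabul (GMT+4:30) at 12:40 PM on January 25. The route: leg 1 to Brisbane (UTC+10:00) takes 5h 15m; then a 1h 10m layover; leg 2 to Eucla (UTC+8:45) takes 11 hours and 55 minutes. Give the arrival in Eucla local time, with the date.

11:15 AM on Jan 26

Convert departure to UTC: 12:40 PM − 4:30 = 8:10 AM UTC on Jan 25.
Add 5 hours and 15 minutes leg 1 → 1:25 PM UTC.
Add 1 hour and 10 minutes layover in Brisbane → 2:35 PM UTC.
Add 11 hours 55 minutes leg 2 → 2:30 AM UTC (Jan 26).
Eucla is UTC+8:45, so local arrival = 2:30 AM + 8:45 = 11:15 AM on Jan 26.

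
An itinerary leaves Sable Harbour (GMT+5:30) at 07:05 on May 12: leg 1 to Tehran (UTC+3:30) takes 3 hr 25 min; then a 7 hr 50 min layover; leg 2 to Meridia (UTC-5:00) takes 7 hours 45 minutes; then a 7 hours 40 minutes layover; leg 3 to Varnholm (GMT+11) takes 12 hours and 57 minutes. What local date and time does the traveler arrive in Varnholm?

Convert departure to UTC: 07:05 − 5:30 = 01:35 UTC on May 12.
Add 3 hours and 25 minutes leg 1 → 05:00 UTC.
Add 7 hours and 50 minutes layover in Tehran → 12:50 UTC.
Add 7 hours and 45 minutes leg 2 → 20:35 UTC.
Add 7 hours 40 minutes layover in Meridia → 04:15 UTC (May 13).
Add 12 hours and 57 minutes leg 3 → 17:12 UTC.
Varnholm is UTC+11:00, so local arrival = 17:12 + 11:00 = 04:12 on May 14.

04:12 on May 14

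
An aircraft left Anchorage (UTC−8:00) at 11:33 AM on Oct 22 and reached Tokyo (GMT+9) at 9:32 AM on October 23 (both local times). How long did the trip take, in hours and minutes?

Tokyo is 17:00 ahead of Anchorage.
Clock-face elapsed time (ignoring zones) is 21 hours 59 minutes.
Actual elapsed = 21 hours 59 minutes − 17:00 = 4 hours 59 minutes.

4 hours 59 minutes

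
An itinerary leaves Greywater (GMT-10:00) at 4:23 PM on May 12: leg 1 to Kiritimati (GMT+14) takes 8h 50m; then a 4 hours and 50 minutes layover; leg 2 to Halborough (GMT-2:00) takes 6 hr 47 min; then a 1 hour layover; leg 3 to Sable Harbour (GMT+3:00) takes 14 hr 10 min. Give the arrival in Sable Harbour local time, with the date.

Convert departure to UTC: 4:23 PM + 10:00 = 2:23 AM UTC on May 13.
Add 8 hours and 50 minutes leg 1 → 11:13 AM UTC.
Add 4 hours and 50 minutes layover in Kiritimati → 4:03 PM UTC.
Add 6 hours and 47 minutes leg 2 → 10:50 PM UTC.
Add 1 hour layover in Halborough → 11:50 PM UTC.
Add 14 hours and 10 minutes leg 3 → 2:00 PM UTC (May 14).
Sable Harbour is UTC+3:00, so local arrival = 2:00 PM + 3:00 = 5:00 PM on May 14.

5:00 PM on May 14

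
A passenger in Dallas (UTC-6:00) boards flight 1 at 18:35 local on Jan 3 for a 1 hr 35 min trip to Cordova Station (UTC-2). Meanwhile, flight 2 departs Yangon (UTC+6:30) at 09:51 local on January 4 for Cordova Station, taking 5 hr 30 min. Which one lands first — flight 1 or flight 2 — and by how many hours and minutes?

the first, by 6 hours 41 minutes

Flight 1 in UTC: 18:35 + 6:00 = 00:35 on Jan 4.
+1 hour and 35 minutes → arrive 02:10 UTC on Jan 4.
Flight 2 in UTC: 09:51 − 6:30 = 03:21 on Jan 4.
+5 hours 30 minutes → arrive 08:51 UTC on Jan 4.
Flight 1 lands earlier by 6 hours 41 minutes.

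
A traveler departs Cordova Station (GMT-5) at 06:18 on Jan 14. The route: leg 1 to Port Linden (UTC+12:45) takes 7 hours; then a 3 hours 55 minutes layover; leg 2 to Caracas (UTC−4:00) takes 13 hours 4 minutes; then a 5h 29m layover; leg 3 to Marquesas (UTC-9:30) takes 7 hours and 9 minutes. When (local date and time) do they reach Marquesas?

Convert departure to UTC: 06:18 + 5:00 = 11:18 UTC on Jan 14.
Add 7 hours leg 1 → 18:18 UTC.
Add 3 hours 55 minutes layover in Port Linden → 22:13 UTC.
Add 13 hours and 4 minutes leg 2 → 11:17 UTC (Jan 15).
Add 5 hours and 29 minutes layover in Caracas → 16:46 UTC.
Add 7 hours 9 minutes leg 3 → 23:55 UTC.
Marquesas is UTC−9:30, so local arrival = 23:55 − 9:30 = 14:25 on Jan 15.

14:25 on January 15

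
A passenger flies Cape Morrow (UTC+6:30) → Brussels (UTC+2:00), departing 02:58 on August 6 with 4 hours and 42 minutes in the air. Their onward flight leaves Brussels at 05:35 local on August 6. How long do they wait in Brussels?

2 hours 25 minutes

Convert departure to UTC: 02:58 − 6:30 = 20:28 UTC on Aug 5.
Add 4 hours and 42 minutes flight time → 01:10 UTC (Aug 6).
Brussels is UTC+2:00, so local arrival = 01:10 + 2:00 = 03:10 on Aug 6.
Layover = 05:35 − 03:10 = 2 hours 25 minutes.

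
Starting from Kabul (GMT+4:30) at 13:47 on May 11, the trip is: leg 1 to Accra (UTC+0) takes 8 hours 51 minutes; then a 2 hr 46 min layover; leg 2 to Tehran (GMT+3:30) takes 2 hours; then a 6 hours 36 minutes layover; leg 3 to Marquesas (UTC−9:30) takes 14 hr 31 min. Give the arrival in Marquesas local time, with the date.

Convert departure to UTC: 13:47 − 4:30 = 09:17 UTC on May 11.
Add 8 hours and 51 minutes leg 1 → 18:08 UTC.
Add 2 hours 46 minutes layover in Accra → 20:54 UTC.
Add 2 hours leg 2 → 22:54 UTC.
Add 6 hours 36 minutes layover in Tehran → 05:30 UTC (May 12).
Add 14 hours 31 minutes leg 3 → 20:01 UTC.
Marquesas is UTC−9:30, so local arrival = 20:01 − 9:30 = 10:31 on May 12.

10:31 on May 12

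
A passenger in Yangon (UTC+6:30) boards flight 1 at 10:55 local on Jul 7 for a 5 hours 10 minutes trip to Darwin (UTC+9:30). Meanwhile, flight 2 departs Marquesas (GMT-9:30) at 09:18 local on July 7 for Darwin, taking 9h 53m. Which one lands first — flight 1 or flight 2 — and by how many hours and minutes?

the first, by 19 hours 6 minutes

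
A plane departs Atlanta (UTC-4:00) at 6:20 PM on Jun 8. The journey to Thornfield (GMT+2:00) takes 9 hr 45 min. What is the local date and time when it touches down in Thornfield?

Thornfield is 6:00 ahead of Atlanta.
After 9 hours and 45 minutes it is 4:05 AM (Jun 9) in Atlanta.
Shift by the zone difference: 4:05 AM + 6:00 = 10:05 AM on Jun 9 in Thornfield.

10:05 AM on June 9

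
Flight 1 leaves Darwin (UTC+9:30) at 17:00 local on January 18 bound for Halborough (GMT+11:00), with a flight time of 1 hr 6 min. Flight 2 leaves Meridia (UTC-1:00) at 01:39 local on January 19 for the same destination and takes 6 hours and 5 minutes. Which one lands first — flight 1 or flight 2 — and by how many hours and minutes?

Flight 1 in UTC: 17:00 − 9:30 = 07:30 on Jan 18.
+1 hour and 6 minutes → arrive 08:36 UTC on Jan 18.
Flight 2 in UTC: 01:39 + 1:00 = 02:39 on Jan 19.
+6 hours 5 minutes → arrive 08:44 UTC on Jan 19.
Flight 1 lands earlier by 24 hours 8 minutes.

the first, by 24 hours 8 minutes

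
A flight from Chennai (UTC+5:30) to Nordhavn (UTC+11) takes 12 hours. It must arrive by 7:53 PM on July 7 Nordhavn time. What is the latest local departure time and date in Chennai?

Target arrival in UTC: 7:53 PM − 11:00 = 8:53 AM on Jul 7.
Subtract 12 hours → departure 8:53 PM UTC on Jul 6.
Chennai is UTC+5:30: 8:53 PM + 5:30 = 2:23 AM on Jul 7.

2:23 AM on Jul 7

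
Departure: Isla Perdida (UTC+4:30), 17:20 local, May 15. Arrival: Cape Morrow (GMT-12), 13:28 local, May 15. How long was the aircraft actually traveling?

12 hours 38 minutes

Departure in UTC: 17:20 − 4:30 = 12:50 on May 15.
Arrival in UTC: 13:28 + 12:00 = 01:28 on May 16.
Elapsed = 01:28 − 12:50 (+1 day) = 12 hours 38 minutes.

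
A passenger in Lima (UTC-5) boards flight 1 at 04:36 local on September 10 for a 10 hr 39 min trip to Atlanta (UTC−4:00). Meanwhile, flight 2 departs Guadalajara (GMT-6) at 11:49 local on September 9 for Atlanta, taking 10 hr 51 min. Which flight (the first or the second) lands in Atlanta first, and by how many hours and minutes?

the second, by 15 hours 35 minutes

Flight 1 in UTC: 04:36 + 5:00 = 09:36 on Sep 10.
+10 hours and 39 minutes → arrive 20:15 UTC on Sep 10.
Flight 2 in UTC: 11:49 + 6:00 = 17:49 on Sep 9.
+10 hours and 51 minutes → arrive 04:40 UTC on Sep 10.
Flight 2 lands earlier by 15 hours 35 minutes.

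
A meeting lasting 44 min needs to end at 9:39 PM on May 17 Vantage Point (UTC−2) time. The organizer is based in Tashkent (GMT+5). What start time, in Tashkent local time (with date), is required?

3:55 AM on May 18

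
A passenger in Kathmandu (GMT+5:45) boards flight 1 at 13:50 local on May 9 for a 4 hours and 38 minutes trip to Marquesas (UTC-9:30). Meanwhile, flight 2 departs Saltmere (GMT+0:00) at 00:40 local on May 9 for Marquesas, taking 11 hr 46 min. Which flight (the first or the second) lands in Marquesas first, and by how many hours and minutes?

Flight 1 in UTC: 13:50 − 5:45 = 08:05 on May 9.
+4 hours and 38 minutes → arrive 12:43 UTC on May 9.
Flight 2 departs at 00:40 UTC (May 9).
+11 hours and 46 minutes → arrive 12:26 UTC on May 9.
Flight 2 lands earlier by 17 minutes.

the second, by 17 minutes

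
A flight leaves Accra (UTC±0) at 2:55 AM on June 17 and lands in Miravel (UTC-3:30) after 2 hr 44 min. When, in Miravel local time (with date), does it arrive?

Accra is at UTC+0, so departure is already 2:55 AM UTC on Jun 17.
Add 2 hours 44 minutes travel time → 5:39 AM UTC.
Miravel is UTC−3:30, so local arrival = 5:39 AM − 3:30 = 2:09 AM on Jun 17.

2:09 AM on June 17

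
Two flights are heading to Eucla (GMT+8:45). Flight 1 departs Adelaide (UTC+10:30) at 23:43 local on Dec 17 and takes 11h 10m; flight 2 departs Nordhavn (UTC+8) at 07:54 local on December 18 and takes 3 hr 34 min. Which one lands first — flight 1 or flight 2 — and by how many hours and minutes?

Flight 1 in UTC: 23:43 − 10:30 = 13:13 on Dec 17.
+11 hours and 10 minutes → arrive 00:23 UTC on Dec 18.
Flight 2 in UTC: 07:54 − 8:00 = 23:54 on Dec 17.
+3 hours 34 minutes → arrive 03:28 UTC on Dec 18.
Flight 1 lands earlier by 3 hours 5 minutes.

the first, by 3 hours 5 minutes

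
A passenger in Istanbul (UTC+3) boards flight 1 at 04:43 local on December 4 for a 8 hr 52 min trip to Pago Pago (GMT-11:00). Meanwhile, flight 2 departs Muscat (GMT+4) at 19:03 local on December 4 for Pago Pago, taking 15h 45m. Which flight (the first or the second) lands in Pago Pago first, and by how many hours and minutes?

Flight 1 in UTC: 04:43 − 3:00 = 01:43 on Dec 4.
+8 hours and 52 minutes → arrive 10:35 UTC on Dec 4.
Flight 2 in UTC: 19:03 − 4:00 = 15:03 on Dec 4.
+15 hours 45 minutes → arrive 06:48 UTC on Dec 5.
Flight 1 lands earlier by 20 hours 13 minutes.

the first, by 20 hours 13 minutes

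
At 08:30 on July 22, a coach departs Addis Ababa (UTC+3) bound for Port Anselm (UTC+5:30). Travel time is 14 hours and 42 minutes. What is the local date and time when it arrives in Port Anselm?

Port Anselm is 2:30 ahead of Addis Ababa.
After 14 hours 42 minutes it is 23:12 in Addis Ababa.
Shift by the zone difference: 23:12 + 2:30 = 01:42 on Jul 23 in Port Anselm.

01:42 on Jul 23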